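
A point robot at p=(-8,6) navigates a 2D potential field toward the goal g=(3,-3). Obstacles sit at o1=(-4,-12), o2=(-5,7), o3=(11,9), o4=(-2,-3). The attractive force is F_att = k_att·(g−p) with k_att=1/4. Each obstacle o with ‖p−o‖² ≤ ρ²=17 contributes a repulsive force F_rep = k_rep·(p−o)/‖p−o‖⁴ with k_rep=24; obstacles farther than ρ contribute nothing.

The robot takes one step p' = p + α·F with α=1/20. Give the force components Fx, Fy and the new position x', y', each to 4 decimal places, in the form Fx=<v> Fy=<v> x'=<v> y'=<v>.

Fx=2.0300 Fy=-2.4900 x'=-7.8985 y'=5.8755

F_att = 1/4·(g−p) = 1/4·(11,-9) = (2.7500,-2.2500)
o1: d²=340 > ρ²=17 → inactive
o2: d²=10 ≤ ρ²=17; F_rep = 24·(-3,-1)/10² = (-0.7200,-0.2400)
o3: d²=370 > ρ²=17 → inactive
o4: d²=117 > ρ²=17 → inactive
F = F_att + ΣF_rep = (2.0300,-2.4900)
p' = p + 1/20·F = (-7.8985,5.8755)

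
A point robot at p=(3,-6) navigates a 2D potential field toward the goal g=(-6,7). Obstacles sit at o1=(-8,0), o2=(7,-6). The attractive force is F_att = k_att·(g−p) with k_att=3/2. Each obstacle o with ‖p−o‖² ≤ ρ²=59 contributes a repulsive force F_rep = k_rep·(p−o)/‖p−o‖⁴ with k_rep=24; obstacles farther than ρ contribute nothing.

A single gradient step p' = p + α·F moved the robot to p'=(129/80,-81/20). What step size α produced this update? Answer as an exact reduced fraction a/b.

F_att = 3/2·(g−p) = 3/2·(-9,13) = (-13.5000,19.5000)
o1: d²=157 > ρ²=59 → inactive
o2: d²=16 ≤ ρ²=59; F_rep = 24·(-4,0)/16² = (-0.3750,0.0000)
F = F_att + ΣF_rep = (-13.8750,19.5000)
Δp = p'−p = (-1.3875,1.9500); α = Δx/Fx = (-111/80) / (-111/8) = 1/10
check: Δy/Fy = (39/20) / (39/2) = 1/10 ✓

α = 1/10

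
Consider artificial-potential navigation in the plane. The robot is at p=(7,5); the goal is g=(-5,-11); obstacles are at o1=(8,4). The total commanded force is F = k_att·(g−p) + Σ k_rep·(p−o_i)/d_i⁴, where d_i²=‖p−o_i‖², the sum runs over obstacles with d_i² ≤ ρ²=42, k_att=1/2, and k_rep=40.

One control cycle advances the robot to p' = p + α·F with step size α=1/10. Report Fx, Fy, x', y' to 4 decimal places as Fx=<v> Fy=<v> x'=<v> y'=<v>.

Fx=-16.0000 Fy=2.0000 x'=5.4000 y'=5.2000

F_att = 1/2·(g−p) = 1/2·(-12,-16) = (-6.0000,-8.0000)
o1: d²=2 ≤ ρ²=42; F_rep = 40·(-1,1)/2² = (-10.0000,10.0000)
F = F_att + ΣF_rep = (-16.0000,2.0000)
p' = p + 1/10·F = (5.4000,5.2000)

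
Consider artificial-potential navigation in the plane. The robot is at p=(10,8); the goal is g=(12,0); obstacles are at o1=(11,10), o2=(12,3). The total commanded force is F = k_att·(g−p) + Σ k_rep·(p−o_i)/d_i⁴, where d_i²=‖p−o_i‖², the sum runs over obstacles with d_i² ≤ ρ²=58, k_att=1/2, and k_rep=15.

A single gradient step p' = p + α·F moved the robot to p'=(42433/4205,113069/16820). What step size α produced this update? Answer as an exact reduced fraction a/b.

F_att = 1/2·(g−p) = 1/2·(2,-8) = (1.0000,-4.0000)
o1: d²=5 ≤ ρ²=58; F_rep = 15·(-1,-2)/5² = (-0.6000,-1.2000)
o2: d²=29 ≤ ρ²=58; F_rep = 15·(-2,5)/29² = (-0.0357,0.0892)
F = F_att + ΣF_rep = (0.3643,-5.1108)
Δp = p'−p = (0.0911,-1.2777); α = Δx/Fx = (383/4205) / (1532/4205) = 1/4
check: Δy/Fy = (-21491/16820) / (-21491/4205) = 1/4 ✓

α = 1/4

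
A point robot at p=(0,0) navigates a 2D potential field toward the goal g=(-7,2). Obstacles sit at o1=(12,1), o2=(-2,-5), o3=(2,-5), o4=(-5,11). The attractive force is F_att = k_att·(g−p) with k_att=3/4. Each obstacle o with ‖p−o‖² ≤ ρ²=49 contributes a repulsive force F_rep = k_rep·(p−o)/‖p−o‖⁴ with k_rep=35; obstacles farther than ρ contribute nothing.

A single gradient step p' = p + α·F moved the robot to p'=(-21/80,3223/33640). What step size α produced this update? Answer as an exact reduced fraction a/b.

α = 1/20

F_att = 3/4·(g−p) = 3/4·(-7,2) = (-5.2500,1.5000)
o1: d²=145 > ρ²=49 → inactive
o2: d²=29 ≤ ρ²=49; F_rep = 35·(2,5)/29² = (0.0832,0.2081)
o3: d²=29 ≤ ρ²=49; F_rep = 35·(-2,5)/29² = (-0.0832,0.2081)
o4: d²=146 > ρ²=49 → inactive
F = F_att + ΣF_rep = (-5.2500,1.9162)
Δp = p'−p = (-0.2625,0.0958); α = Δx/Fx = (-21/80) / (-21/4) = 1/20
check: Δy/Fy = (3223/33640) / (3223/1682) = 1/20 ✓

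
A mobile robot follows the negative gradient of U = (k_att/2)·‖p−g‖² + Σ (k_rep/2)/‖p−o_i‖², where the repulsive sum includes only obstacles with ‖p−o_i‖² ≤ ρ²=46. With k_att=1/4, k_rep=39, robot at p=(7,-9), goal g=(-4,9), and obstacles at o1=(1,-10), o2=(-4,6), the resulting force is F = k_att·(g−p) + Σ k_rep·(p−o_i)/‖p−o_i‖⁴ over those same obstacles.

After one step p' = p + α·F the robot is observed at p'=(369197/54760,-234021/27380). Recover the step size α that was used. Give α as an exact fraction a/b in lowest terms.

F_att = 1/4·(g−p) = 1/4·(-11,18) = (-2.7500,4.5000)
o1: d²=37 ≤ ρ²=46; F_rep = 39·(6,1)/37² = (0.1709,0.0285)
o2: d²=346 > ρ²=46 → inactive
F = F_att + ΣF_rep = (-2.5791,4.5285)
Δp = p'−p = (-0.2579,0.4528); α = Δx/Fx = (-14123/54760) / (-14123/5476) = 1/10
check: Δy/Fy = (12399/27380) / (12399/2738) = 1/10 ✓

α = 1/10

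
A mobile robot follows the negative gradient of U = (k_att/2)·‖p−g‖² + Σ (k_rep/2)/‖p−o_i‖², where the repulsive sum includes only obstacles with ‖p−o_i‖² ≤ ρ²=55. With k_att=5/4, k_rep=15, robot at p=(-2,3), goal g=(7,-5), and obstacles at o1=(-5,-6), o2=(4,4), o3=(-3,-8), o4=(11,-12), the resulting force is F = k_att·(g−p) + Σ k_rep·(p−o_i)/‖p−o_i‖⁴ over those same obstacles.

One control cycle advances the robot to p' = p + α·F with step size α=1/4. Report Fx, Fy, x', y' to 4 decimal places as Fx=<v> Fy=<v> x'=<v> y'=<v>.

F_att = 5/4·(g−p) = 5/4·(9,-8) = (11.2500,-10.0000)
o1: d²=90 > ρ²=55 → inactive
o2: d²=37 ≤ ρ²=55; F_rep = 15·(-6,-1)/37² = (-0.0657,-0.0110)
o3: d²=122 > ρ²=55 → inactive
o4: d²=394 > ρ²=55 → inactive
F = F_att + ΣF_rep = (11.1843,-10.0110)
p' = p + 1/4·F = (0.7961,0.4973)

Fx=11.1843 Fy=-10.0110 x'=0.7961 y'=0.4973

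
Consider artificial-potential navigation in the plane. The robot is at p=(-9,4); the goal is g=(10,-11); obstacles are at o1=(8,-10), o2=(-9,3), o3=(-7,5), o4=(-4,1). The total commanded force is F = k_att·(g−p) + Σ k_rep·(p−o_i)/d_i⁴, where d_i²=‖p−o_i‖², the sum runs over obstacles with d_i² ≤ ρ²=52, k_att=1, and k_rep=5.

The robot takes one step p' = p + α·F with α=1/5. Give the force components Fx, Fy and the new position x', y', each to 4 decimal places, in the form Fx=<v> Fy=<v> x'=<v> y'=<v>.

F_att = 1·(g−p) = 1·(19,-15) = (19.0000,-15.0000)
o1: d²=485 > ρ²=52 → inactive
o2: d²=1 ≤ ρ²=52; F_rep = 5·(0,1)/1² = (0.0000,5.0000)
o3: d²=5 ≤ ρ²=52; F_rep = 5·(-2,-1)/5² = (-0.4000,-0.2000)
o4: d²=34 ≤ ρ²=52; F_rep = 5·(-5,3)/34² = (-0.0216,0.0130)
F = F_att + ΣF_rep = (18.5784,-10.1870)
p' = p + 1/5·F = (-5.2843,1.9626)

Fx=18.5784 Fy=-10.1870 x'=-5.2843 y'=1.9626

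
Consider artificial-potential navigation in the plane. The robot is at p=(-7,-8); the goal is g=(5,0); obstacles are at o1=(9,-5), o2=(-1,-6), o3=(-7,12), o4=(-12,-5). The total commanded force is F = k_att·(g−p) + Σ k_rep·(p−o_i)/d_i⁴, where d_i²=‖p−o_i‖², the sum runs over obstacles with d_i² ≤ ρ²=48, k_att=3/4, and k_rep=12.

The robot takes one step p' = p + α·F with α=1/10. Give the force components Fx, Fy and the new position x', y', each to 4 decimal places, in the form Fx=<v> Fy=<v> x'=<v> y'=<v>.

Fx=9.0069 Fy=5.9539 x'=-6.0993 y'=-7.4046

F_att = 3/4·(g−p) = 3/4·(12,8) = (9.0000,6.0000)
o1: d²=265 > ρ²=48 → inactive
o2: d²=40 ≤ ρ²=48; F_rep = 12·(-6,-2)/40² = (-0.0450,-0.0150)
o3: d²=400 > ρ²=48 → inactive
o4: d²=34 ≤ ρ²=48; F_rep = 12·(5,-3)/34² = (0.0519,-0.0311)
F = F_att + ΣF_rep = (9.0069,5.9539)
p' = p + 1/10·F = (-6.0993,-7.4046)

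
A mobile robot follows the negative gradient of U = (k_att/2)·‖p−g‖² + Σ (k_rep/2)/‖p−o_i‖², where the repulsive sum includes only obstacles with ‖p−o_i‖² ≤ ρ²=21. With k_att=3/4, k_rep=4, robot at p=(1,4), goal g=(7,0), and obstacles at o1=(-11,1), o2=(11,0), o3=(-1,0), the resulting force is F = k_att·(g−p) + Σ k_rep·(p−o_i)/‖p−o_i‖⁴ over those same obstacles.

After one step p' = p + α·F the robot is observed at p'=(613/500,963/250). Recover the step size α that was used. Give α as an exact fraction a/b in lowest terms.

α = 1/20

F_att = 3/4·(g−p) = 3/4·(6,-4) = (4.5000,-3.0000)
o1: d²=153 > ρ²=21 → inactive
o2: d²=116 > ρ²=21 → inactive
o3: d²=20 ≤ ρ²=21; F_rep = 4·(2,4)/20² = (0.0200,0.0400)
F = F_att + ΣF_rep = (4.5200,-2.9600)
Δp = p'−p = (0.2260,-0.1480); α = Δx/Fx = (113/500) / (113/25) = 1/20
check: Δy/Fy = (-37/250) / (-74/25) = 1/20 ✓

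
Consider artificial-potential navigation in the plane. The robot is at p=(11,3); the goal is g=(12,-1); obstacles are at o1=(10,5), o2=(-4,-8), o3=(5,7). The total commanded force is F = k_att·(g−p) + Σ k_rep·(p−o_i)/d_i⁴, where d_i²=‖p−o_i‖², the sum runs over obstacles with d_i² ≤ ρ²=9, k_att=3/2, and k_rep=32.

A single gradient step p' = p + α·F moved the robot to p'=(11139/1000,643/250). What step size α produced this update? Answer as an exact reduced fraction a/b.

α = 1/20

F_att = 3/2·(g−p) = 3/2·(1,-4) = (1.5000,-6.0000)
o1: d²=5 ≤ ρ²=9; F_rep = 32·(1,-2)/5² = (1.2800,-2.5600)
o2: d²=346 > ρ²=9 → inactive
o3: d²=52 > ρ²=9 → inactive
F = F_att + ΣF_rep = (2.7800,-8.5600)
Δp = p'−p = (0.1390,-0.4280); α = Δx/Fx = (139/1000) / (139/50) = 1/20
check: Δy/Fy = (-107/250) / (-214/25) = 1/20 ✓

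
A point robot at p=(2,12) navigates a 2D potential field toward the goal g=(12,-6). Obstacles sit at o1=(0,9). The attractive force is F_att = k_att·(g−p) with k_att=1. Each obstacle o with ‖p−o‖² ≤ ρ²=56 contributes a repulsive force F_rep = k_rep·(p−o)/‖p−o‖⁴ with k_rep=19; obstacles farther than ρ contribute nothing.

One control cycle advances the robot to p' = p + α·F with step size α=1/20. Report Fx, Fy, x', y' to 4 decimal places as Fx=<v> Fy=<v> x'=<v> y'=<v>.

F_att = 1·(g−p) = 1·(10,-18) = (10.0000,-18.0000)
o1: d²=13 ≤ ρ²=56; F_rep = 19·(2,3)/13² = (0.2249,0.3373)
F = F_att + ΣF_rep = (10.2249,-17.6627)
p' = p + 1/20·F = (2.5112,11.1169)

Fx=10.2249 Fy=-17.6627 x'=2.5112 y'=11.1169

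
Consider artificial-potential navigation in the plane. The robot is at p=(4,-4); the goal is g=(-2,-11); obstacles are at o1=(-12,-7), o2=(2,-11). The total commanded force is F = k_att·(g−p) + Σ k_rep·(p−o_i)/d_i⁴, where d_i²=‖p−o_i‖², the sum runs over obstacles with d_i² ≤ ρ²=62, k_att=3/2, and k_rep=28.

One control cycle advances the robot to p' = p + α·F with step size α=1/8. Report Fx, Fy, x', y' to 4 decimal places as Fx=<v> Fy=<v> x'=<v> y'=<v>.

F_att = 3/2·(g−p) = 3/2·(-6,-7) = (-9.0000,-10.5000)
o1: d²=265 > ρ²=62 → inactive
o2: d²=53 ≤ ρ²=62; F_rep = 28·(2,7)/53² = (0.0199,0.0698)
F = F_att + ΣF_rep = (-8.9801,-10.4302)
p' = p + 1/8·F = (2.8775,-5.3038)

Fx=-8.9801 Fy=-10.4302 x'=2.8775 y'=-5.3038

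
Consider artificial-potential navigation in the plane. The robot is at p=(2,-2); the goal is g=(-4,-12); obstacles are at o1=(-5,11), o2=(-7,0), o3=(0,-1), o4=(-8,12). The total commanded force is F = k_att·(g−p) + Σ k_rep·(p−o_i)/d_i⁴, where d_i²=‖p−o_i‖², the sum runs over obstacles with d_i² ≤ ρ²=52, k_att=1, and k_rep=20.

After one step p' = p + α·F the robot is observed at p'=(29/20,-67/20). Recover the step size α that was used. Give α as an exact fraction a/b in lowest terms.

α = 1/8

F_att = 1·(g−p) = 1·(-6,-10) = (-6.0000,-10.0000)
o1: d²=218 > ρ²=52 → inactive
o2: d²=85 > ρ²=52 → inactive
o3: d²=5 ≤ ρ²=52; F_rep = 20·(2,-1)/5² = (1.6000,-0.8000)
o4: d²=296 > ρ²=52 → inactive
F = F_att + ΣF_rep = (-4.4000,-10.8000)
Δp = p'−p = (-0.5500,-1.3500); α = Δx/Fx = (-11/20) / (-22/5) = 1/8
check: Δy/Fy = (-27/20) / (-54/5) = 1/8 ✓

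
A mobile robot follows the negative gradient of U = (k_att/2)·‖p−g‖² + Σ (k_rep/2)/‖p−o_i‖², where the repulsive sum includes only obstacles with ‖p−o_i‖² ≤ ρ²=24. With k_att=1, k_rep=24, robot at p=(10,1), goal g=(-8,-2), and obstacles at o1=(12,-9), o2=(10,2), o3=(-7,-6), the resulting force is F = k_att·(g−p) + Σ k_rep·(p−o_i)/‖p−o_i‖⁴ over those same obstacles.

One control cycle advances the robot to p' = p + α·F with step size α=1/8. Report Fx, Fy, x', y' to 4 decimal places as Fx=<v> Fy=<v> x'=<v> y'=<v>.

F_att = 1·(g−p) = 1·(-18,-3) = (-18.0000,-3.0000)
o1: d²=104 > ρ²=24 → inactive
o2: d²=1 ≤ ρ²=24; F_rep = 24·(0,-1)/1² = (0.0000,-24.0000)
o3: d²=338 > ρ²=24 → inactive
F = F_att + ΣF_rep = (-18.0000,-27.0000)
p' = p + 1/8·F = (7.7500,-2.3750)

Fx=-18.0000 Fy=-27.0000 x'=7.7500 y'=-2.3750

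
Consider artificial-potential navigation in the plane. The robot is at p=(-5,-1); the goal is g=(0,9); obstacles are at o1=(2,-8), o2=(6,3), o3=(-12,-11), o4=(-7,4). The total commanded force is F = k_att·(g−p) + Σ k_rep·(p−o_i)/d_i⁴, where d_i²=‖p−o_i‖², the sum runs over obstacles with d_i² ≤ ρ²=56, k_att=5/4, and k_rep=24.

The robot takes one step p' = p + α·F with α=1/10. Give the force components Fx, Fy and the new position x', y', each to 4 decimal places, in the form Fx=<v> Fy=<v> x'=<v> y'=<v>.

F_att = 5/4·(g−p) = 5/4·(5,10) = (6.2500,12.5000)
o1: d²=98 > ρ²=56 → inactive
o2: d²=137 > ρ²=56 → inactive
o3: d²=149 > ρ²=56 → inactive
o4: d²=29 ≤ ρ²=56; F_rep = 24·(2,-5)/29² = (0.0571,-0.1427)
F = F_att + ΣF_rep = (6.3071,12.3573)
p' = p + 1/10·F = (-4.3693,0.2357)

Fx=6.3071 Fy=12.3573 x'=-4.3693 y'=0.2357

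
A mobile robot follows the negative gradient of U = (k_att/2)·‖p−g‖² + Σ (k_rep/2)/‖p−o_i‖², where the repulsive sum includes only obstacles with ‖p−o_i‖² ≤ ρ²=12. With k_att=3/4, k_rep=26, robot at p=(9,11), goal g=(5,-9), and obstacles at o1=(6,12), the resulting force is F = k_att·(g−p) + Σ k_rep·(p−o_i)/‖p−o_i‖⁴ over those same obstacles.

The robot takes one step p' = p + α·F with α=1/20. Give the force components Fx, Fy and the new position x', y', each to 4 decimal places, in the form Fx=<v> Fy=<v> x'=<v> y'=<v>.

Fx=-2.2200 Fy=-15.2600 x'=8.8890 y'=10.2370

F_att = 3/4·(g−p) = 3/4·(-4,-20) = (-3.0000,-15.0000)
o1: d²=10 ≤ ρ²=12; F_rep = 26·(3,-1)/10² = (0.7800,-0.2600)
F = F_att + ΣF_rep = (-2.2200,-15.2600)
p' = p + 1/20·F = (8.8890,10.2370)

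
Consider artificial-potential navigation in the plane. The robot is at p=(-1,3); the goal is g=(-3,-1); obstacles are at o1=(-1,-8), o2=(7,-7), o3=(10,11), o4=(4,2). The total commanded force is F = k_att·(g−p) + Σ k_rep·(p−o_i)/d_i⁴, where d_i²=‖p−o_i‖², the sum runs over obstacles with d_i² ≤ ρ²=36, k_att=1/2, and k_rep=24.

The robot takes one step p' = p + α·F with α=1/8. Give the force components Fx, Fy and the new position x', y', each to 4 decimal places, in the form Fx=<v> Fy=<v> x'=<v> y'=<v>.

Fx=-1.1775 Fy=-1.9645 x'=-1.1472 y'=2.7544

F_att = 1/2·(g−p) = 1/2·(-2,-4) = (-1.0000,-2.0000)
o1: d²=121 > ρ²=36 → inactive
o2: d²=164 > ρ²=36 → inactive
o3: d²=185 > ρ²=36 → inactive
o4: d²=26 ≤ ρ²=36; F_rep = 24·(-5,1)/26² = (-0.1775,0.0355)
F = F_att + ΣF_rep = (-1.1775,-1.9645)
p' = p + 1/8·F = (-1.1472,2.7544)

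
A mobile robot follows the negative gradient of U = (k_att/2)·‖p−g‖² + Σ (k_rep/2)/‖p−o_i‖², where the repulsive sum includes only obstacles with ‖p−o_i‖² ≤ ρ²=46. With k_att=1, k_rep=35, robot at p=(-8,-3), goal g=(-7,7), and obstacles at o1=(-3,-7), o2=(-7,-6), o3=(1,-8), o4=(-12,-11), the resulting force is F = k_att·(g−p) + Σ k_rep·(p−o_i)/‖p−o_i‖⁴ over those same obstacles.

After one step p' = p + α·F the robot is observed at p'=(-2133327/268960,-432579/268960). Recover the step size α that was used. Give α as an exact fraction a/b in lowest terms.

α = 1/8

F_att = 1·(g−p) = 1·(1,10) = (1.0000,10.0000)
o1: d²=41 ≤ ρ²=46; F_rep = 35·(-5,4)/41² = (-0.1041,0.0833)
o2: d²=10 ≤ ρ²=46; F_rep = 35·(-1,3)/10² = (-0.3500,1.0500)
o3: d²=106 > ρ²=46 → inactive
o4: d²=80 > ρ²=46 → inactive
F = F_att + ΣF_rep = (0.5459,11.1333)
Δp = p'−p = (0.0682,1.3917); α = Δx/Fx = (18353/268960) / (18353/33620) = 1/8
check: Δy/Fy = (374301/268960) / (374301/33620) = 1/8 ✓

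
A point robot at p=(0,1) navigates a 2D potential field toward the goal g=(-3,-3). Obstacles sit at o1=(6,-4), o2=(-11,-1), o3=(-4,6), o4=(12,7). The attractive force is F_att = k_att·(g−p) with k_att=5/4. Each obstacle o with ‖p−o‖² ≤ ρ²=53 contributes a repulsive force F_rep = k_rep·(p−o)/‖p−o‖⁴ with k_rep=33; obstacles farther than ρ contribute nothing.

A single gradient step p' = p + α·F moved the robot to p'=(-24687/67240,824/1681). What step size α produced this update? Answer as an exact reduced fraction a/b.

F_att = 5/4·(g−p) = 5/4·(-3,-4) = (-3.7500,-5.0000)
o1: d²=61 > ρ²=53 → inactive
o2: d²=125 > ρ²=53 → inactive
o3: d²=41 ≤ ρ²=53; F_rep = 33·(4,-5)/41² = (0.0785,-0.0982)
o4: d²=180 > ρ²=53 → inactive
F = F_att + ΣF_rep = (-3.6715,-5.0982)
Δp = p'−p = (-0.3671,-0.5098); α = Δx/Fx = (-24687/67240) / (-24687/6724) = 1/10
check: Δy/Fy = (-857/1681) / (-8570/1681) = 1/10 ✓

α = 1/10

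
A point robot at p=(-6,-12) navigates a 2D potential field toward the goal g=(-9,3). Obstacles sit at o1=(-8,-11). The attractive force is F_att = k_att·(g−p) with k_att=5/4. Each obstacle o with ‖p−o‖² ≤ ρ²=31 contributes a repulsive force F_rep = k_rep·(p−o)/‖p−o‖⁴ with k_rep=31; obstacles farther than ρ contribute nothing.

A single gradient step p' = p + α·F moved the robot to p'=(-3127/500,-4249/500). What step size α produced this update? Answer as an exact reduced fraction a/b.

F_att = 5/4·(g−p) = 5/4·(-3,15) = (-3.7500,18.7500)
o1: d²=5 ≤ ρ²=31; F_rep = 31·(2,-1)/5² = (2.4800,-1.2400)
F = F_att + ΣF_rep = (-1.2700,17.5100)
Δp = p'−p = (-0.2540,3.5020); α = Δx/Fx = (-127/500) / (-127/100) = 1/5
check: Δy/Fy = (1751/500) / (1751/100) = 1/5 ✓

α = 1/5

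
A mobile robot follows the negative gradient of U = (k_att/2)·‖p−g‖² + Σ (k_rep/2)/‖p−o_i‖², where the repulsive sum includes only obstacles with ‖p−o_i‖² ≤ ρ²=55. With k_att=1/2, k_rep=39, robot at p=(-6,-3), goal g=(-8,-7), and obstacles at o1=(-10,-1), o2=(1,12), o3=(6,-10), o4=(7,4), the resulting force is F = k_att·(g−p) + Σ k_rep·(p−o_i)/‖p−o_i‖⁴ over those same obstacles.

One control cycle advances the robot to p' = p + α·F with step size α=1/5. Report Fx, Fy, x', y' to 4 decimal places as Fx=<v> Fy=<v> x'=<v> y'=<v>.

F_att = 1/2·(g−p) = 1/2·(-2,-4) = (-1.0000,-2.0000)
o1: d²=20 ≤ ρ²=55; F_rep = 39·(4,-2)/20² = (0.3900,-0.1950)
o2: d²=274 > ρ²=55 → inactive
o3: d²=193 > ρ²=55 → inactive
o4: d²=218 > ρ²=55 → inactive
F = F_att + ΣF_rep = (-0.6100,-2.1950)
p' = p + 1/5·F = (-6.1220,-3.4390)

Fx=-0.6100 Fy=-2.1950 x'=-6.1220 y'=-3.4390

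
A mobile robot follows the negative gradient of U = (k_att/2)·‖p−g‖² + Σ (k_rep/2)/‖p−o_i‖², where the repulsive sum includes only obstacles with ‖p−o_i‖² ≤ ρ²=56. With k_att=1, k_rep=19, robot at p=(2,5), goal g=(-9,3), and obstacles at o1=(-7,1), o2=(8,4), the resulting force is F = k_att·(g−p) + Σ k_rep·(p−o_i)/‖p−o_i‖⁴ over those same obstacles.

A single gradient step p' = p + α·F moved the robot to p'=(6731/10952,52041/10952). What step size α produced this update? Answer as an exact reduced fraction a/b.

F_att = 1·(g−p) = 1·(-11,-2) = (-11.0000,-2.0000)
o1: d²=97 > ρ²=56 → inactive
o2: d²=37 ≤ ρ²=56; F_rep = 19·(-6,1)/37² = (-0.0833,0.0139)
F = F_att + ΣF_rep = (-11.0833,-1.9861)
Δp = p'−p = (-1.3854,-0.2483); α = Δx/Fx = (-15173/10952) / (-15173/1369) = 1/8
check: Δy/Fy = (-2719/10952) / (-2719/1369) = 1/8 ✓

α = 1/8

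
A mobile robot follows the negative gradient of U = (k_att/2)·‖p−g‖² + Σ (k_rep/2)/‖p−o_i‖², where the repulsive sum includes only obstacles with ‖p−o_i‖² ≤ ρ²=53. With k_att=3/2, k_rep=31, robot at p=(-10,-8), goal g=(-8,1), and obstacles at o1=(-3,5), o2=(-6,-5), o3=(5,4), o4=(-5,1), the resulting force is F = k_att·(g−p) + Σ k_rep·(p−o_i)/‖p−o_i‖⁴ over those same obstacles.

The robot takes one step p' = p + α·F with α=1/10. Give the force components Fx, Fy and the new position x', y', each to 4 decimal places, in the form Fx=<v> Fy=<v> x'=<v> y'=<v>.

Fx=2.8016 Fy=13.3512 x'=-9.7198 y'=-6.6649

F_att = 3/2·(g−p) = 3/2·(2,9) = (3.0000,13.5000)
o1: d²=218 > ρ²=53 → inactive
o2: d²=25 ≤ ρ²=53; F_rep = 31·(-4,-3)/25² = (-0.1984,-0.1488)
o3: d²=369 > ρ²=53 → inactive
o4: d²=106 > ρ²=53 → inactive
F = F_att + ΣF_rep = (2.8016,13.3512)
p' = p + 1/10·F = (-9.7198,-6.6649)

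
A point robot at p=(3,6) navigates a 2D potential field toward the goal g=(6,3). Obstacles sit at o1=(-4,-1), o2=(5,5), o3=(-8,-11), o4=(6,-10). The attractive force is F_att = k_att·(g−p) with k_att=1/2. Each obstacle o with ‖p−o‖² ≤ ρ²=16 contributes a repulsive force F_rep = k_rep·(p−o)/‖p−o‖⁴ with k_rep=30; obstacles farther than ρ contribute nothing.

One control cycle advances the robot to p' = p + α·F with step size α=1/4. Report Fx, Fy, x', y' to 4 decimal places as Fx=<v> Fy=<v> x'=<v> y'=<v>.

F_att = 1/2·(g−p) = 1/2·(3,-3) = (1.5000,-1.5000)
o1: d²=98 > ρ²=16 → inactive
o2: d²=5 ≤ ρ²=16; F_rep = 30·(-2,1)/5² = (-2.4000,1.2000)
o3: d²=410 > ρ²=16 → inactive
o4: d²=265 > ρ²=16 → inactive
F = F_att + ΣF_rep = (-0.9000,-0.3000)
p' = p + 1/4·F = (2.7750,5.9250)

Fx=-0.9000 Fy=-0.3000 x'=2.7750 y'=5.9250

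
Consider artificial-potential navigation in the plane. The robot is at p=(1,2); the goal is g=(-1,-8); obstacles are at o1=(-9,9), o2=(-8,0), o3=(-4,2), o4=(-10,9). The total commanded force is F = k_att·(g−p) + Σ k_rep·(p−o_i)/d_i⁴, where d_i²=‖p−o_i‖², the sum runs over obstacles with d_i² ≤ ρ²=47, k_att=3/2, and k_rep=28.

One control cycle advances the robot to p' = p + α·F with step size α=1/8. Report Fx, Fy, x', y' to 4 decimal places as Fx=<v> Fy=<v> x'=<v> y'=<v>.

Fx=-2.7760 Fy=-15.0000 x'=0.6530 y'=0.1250

F_att = 3/2·(g−p) = 3/2·(-2,-10) = (-3.0000,-15.0000)
o1: d²=149 > ρ²=47 → inactive
o2: d²=85 > ρ²=47 → inactive
o3: d²=25 ≤ ρ²=47; F_rep = 28·(5,0)/25² = (0.2240,0.0000)
o4: d²=170 > ρ²=47 → inactive
F = F_att + ΣF_rep = (-2.7760,-15.0000)
p' = p + 1/8·F = (0.6530,0.1250)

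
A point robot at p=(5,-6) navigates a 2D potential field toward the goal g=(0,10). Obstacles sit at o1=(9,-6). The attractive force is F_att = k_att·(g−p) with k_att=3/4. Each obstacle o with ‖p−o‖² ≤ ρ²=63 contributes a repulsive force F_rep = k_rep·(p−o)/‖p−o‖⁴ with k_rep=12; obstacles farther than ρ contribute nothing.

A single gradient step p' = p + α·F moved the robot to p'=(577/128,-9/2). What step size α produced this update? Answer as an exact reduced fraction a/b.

α = 1/8

F_att = 3/4·(g−p) = 3/4·(-5,16) = (-3.7500,12.0000)
o1: d²=16 ≤ ρ²=63; F_rep = 12·(-4,0)/16² = (-0.1875,0.0000)
F = F_att + ΣF_rep = (-3.9375,12.0000)
Δp = p'−p = (-0.4922,1.5000); α = Δx/Fx = (-63/128) / (-63/16) = 1/8
check: Δy/Fy = (3/2) / (12) = 1/8 ✓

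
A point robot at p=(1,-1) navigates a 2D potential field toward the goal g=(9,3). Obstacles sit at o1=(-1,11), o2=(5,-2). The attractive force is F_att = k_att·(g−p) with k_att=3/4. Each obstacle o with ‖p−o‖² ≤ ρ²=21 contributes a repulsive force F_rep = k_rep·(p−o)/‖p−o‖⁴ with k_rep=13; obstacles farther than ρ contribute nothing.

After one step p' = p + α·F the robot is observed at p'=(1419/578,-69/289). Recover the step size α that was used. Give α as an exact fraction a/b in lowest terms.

α = 1/4

F_att = 3/4·(g−p) = 3/4·(8,4) = (6.0000,3.0000)
o1: d²=148 > ρ²=21 → inactive
o2: d²=17 ≤ ρ²=21; F_rep = 13·(-4,1)/17² = (-0.1799,0.0450)
F = F_att + ΣF_rep = (5.8201,3.0450)
Δp = p'−p = (1.4550,0.7612); α = Δx/Fx = (841/578) / (1682/289) = 1/4
check: Δy/Fy = (220/289) / (880/289) = 1/4 ✓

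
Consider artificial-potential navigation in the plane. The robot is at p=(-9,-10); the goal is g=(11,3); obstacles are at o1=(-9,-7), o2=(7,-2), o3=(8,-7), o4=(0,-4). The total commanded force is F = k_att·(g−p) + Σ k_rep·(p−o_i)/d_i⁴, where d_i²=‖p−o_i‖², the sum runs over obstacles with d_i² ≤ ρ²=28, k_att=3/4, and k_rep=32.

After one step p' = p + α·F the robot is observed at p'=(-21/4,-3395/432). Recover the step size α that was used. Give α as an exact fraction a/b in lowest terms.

α = 1/4

F_att = 3/4·(g−p) = 3/4·(20,13) = (15.0000,9.7500)
o1: d²=9 ≤ ρ²=28; F_rep = 32·(0,-3)/9² = (0.0000,-1.1852)
o2: d²=320 > ρ²=28 → inactive
o3: d²=298 > ρ²=28 → inactive
o4: d²=117 > ρ²=28 → inactive
F = F_att + ΣF_rep = (15.0000,8.5648)
Δp = p'−p = (3.7500,2.1412); α = Δx/Fx = (15/4) / (15) = 1/4
check: Δy/Fy = (925/432) / (925/108) = 1/4 ✓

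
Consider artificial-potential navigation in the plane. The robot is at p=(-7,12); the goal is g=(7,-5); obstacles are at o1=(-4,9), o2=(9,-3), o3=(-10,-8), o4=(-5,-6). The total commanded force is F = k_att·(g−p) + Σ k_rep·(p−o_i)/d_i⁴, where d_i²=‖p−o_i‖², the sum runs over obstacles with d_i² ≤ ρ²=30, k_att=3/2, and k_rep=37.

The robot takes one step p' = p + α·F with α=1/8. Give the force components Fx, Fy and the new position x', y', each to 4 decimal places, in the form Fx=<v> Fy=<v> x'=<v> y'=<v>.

Fx=20.6574 Fy=-25.1574 x'=-4.4178 y'=8.8553

F_att = 3/2·(g−p) = 3/2·(14,-17) = (21.0000,-25.5000)
o1: d²=18 ≤ ρ²=30; F_rep = 37·(-3,3)/18² = (-0.3426,0.3426)
o2: d²=481 > ρ²=30 → inactive
o3: d²=409 > ρ²=30 → inactive
o4: d²=328 > ρ²=30 → inactive
F = F_att + ΣF_rep = (20.6574,-25.1574)
p' = p + 1/8·F = (-4.4178,8.8553)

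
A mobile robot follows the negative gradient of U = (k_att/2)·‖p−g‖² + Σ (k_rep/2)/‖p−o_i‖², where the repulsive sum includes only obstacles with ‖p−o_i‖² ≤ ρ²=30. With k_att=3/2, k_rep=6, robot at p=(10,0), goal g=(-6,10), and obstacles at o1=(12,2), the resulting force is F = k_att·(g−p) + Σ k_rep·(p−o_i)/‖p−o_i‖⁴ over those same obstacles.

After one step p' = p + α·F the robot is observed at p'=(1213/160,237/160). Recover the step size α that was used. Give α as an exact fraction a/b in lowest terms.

α = 1/10

F_att = 3/2·(g−p) = 3/2·(-16,10) = (-24.0000,15.0000)
o1: d²=8 ≤ ρ²=30; F_rep = 6·(-2,-2)/8² = (-0.1875,-0.1875)
F = F_att + ΣF_rep = (-24.1875,14.8125)
Δp = p'−p = (-2.4188,1.4812); α = Δx/Fx = (-387/160) / (-387/16) = 1/10
check: Δy/Fy = (237/160) / (237/16) = 1/10 ✓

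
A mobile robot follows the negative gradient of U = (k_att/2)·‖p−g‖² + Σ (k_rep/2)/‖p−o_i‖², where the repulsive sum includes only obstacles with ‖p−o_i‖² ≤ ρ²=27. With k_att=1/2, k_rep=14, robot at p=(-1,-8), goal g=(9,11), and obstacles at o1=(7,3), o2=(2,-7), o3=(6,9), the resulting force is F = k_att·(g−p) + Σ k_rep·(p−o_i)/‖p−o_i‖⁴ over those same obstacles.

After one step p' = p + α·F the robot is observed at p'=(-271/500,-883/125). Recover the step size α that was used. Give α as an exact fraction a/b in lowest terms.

α = 1/10

F_att = 1/2·(g−p) = 1/2·(10,19) = (5.0000,9.5000)
o1: d²=185 > ρ²=27 → inactive
o2: d²=10 ≤ ρ²=27; F_rep = 14·(-3,-1)/10² = (-0.4200,-0.1400)
o3: d²=338 > ρ²=27 → inactive
F = F_att + ΣF_rep = (4.5800,9.3600)
Δp = p'−p = (0.4580,0.9360); α = Δx/Fx = (229/500) / (229/50) = 1/10
check: Δy/Fy = (117/125) / (234/25) = 1/10 ✓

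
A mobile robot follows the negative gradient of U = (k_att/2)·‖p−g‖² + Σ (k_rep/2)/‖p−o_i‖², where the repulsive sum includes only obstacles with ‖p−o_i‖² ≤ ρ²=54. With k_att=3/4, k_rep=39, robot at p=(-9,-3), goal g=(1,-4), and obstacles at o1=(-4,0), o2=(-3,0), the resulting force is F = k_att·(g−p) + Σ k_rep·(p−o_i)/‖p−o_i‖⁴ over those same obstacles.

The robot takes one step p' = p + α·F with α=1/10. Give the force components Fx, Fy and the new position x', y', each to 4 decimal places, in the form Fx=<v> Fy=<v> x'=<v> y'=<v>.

F_att = 3/4·(g−p) = 3/4·(10,-1) = (7.5000,-0.7500)
o1: d²=34 ≤ ρ²=54; F_rep = 39·(-5,-3)/34² = (-0.1687,-0.1012)
o2: d²=45 ≤ ρ²=54; F_rep = 39·(-6,-3)/45² = (-0.1156,-0.0578)
F = F_att + ΣF_rep = (7.2158,-0.9090)
p' = p + 1/10·F = (-8.2784,-3.0909)

Fx=7.2158 Fy=-0.9090 x'=-8.2784 y'=-3.0909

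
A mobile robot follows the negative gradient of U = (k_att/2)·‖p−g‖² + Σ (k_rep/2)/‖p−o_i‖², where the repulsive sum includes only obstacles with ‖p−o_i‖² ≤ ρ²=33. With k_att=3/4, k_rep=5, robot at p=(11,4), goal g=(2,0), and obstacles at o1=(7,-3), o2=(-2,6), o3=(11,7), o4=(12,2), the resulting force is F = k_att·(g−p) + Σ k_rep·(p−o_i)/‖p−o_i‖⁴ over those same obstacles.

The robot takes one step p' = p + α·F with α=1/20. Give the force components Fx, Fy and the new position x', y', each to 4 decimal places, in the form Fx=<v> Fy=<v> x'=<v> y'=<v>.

Fx=-6.9500 Fy=-2.7852 x'=10.6525 y'=3.8607

F_att = 3/4·(g−p) = 3/4·(-9,-4) = (-6.7500,-3.0000)
o1: d²=65 > ρ²=33 → inactive
o2: d²=173 > ρ²=33 → inactive
o3: d²=9 ≤ ρ²=33; F_rep = 5·(0,-3)/9² = (0.0000,-0.1852)
o4: d²=5 ≤ ρ²=33; F_rep = 5·(-1,2)/5² = (-0.2000,0.4000)
F = F_att + ΣF_rep = (-6.9500,-2.7852)
p' = p + 1/20·F = (10.6525,3.8607)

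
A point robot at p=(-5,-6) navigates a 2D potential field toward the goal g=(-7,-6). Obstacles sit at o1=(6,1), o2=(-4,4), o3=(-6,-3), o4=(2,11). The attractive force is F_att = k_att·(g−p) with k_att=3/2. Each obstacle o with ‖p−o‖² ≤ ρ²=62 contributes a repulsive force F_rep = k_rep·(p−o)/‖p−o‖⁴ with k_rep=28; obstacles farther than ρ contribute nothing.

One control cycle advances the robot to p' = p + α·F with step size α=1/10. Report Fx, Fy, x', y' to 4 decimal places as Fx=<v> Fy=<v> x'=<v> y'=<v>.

F_att = 3/2·(g−p) = 3/2·(-2,0) = (-3.0000,0.0000)
o1: d²=170 > ρ²=62 → inactive
o2: d²=101 > ρ²=62 → inactive
o3: d²=10 ≤ ρ²=62; F_rep = 28·(1,-3)/10² = (0.2800,-0.8400)
o4: d²=338 > ρ²=62 → inactive
F = F_att + ΣF_rep = (-2.7200,-0.8400)
p' = p + 1/10·F = (-5.2720,-6.0840)

Fx=-2.7200 Fy=-0.8400 x'=-5.2720 y'=-6.0840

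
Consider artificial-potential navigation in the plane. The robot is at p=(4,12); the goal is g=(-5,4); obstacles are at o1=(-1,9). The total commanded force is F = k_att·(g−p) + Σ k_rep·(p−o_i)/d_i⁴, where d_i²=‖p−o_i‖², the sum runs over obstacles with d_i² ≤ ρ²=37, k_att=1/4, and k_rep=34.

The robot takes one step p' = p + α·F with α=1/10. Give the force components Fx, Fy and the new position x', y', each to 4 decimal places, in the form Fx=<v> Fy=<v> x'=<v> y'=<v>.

F_att = 1/4·(g−p) = 1/4·(-9,-8) = (-2.2500,-2.0000)
o1: d²=34 ≤ ρ²=37; F_rep = 34·(5,3)/34² = (0.1471,0.0882)
F = F_att + ΣF_rep = (-2.1029,-1.9118)
p' = p + 1/10·F = (3.7897,11.8088)

Fx=-2.1029 Fy=-1.9118 x'=3.7897 y'=11.8088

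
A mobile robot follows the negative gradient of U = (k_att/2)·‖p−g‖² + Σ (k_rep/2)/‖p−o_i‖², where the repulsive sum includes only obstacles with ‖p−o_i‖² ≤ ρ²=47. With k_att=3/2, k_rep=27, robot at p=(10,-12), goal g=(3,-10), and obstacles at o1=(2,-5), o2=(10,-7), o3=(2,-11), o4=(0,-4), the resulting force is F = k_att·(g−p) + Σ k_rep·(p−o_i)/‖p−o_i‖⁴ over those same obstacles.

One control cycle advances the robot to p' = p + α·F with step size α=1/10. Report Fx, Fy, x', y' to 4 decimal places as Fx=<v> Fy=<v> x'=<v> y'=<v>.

F_att = 3/2·(g−p) = 3/2·(-7,2) = (-10.5000,3.0000)
o1: d²=113 > ρ²=47 → inactive
o2: d²=25 ≤ ρ²=47; F_rep = 27·(0,-5)/25² = (0.0000,-0.2160)
o3: d²=65 > ρ²=47 → inactive
o4: d²=164 > ρ²=47 → inactive
F = F_att + ΣF_rep = (-10.5000,2.7840)
p' = p + 1/10·F = (8.9500,-11.7216)

Fx=-10.5000 Fy=2.7840 x'=8.9500 y'=-11.7216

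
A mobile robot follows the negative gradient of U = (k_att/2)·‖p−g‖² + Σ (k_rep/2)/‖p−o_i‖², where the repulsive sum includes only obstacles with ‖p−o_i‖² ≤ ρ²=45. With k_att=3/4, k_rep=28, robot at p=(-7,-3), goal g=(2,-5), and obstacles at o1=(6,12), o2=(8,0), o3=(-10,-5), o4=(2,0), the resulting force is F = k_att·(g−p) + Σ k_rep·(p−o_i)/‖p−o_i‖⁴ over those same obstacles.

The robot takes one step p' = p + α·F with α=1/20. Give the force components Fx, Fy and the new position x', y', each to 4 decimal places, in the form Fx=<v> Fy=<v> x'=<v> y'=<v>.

Fx=7.2470 Fy=-1.1686 x'=-6.6376 y'=-3.0584

F_att = 3/4·(g−p) = 3/4·(9,-2) = (6.7500,-1.5000)
o1: d²=394 > ρ²=45 → inactive
o2: d²=234 > ρ²=45 → inactive
o3: d²=13 ≤ ρ²=45; F_rep = 28·(3,2)/13² = (0.4970,0.3314)
o4: d²=90 > ρ²=45 → inactive
F = F_att + ΣF_rep = (7.2470,-1.1686)
p' = p + 1/20·F = (-6.6376,-3.0584)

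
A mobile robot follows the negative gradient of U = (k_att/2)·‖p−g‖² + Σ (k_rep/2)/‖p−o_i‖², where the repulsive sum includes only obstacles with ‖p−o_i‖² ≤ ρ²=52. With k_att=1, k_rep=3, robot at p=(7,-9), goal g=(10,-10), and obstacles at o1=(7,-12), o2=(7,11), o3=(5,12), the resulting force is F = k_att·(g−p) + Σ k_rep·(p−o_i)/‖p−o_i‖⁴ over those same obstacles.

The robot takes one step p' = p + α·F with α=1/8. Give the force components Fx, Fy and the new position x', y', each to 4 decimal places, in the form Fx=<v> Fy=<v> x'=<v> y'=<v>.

Fx=3.0000 Fy=-0.8889 x'=7.3750 y'=-9.1111

F_att = 1·(g−p) = 1·(3,-1) = (3.0000,-1.0000)
o1: d²=9 ≤ ρ²=52; F_rep = 3·(0,3)/9² = (0.0000,0.1111)
o2: d²=400 > ρ²=52 → inactive
o3: d²=445 > ρ²=52 → inactive
F = F_att + ΣF_rep = (3.0000,-0.8889)
p' = p + 1/8·F = (7.3750,-9.1111)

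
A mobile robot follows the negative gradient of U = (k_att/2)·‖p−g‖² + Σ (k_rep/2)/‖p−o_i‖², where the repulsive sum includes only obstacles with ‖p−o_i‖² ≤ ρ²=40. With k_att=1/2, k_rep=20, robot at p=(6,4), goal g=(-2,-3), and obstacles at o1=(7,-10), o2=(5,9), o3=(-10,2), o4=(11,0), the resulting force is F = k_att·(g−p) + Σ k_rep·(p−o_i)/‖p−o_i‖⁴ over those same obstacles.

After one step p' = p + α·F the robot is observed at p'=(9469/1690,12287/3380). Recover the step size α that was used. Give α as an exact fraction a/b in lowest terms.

F_att = 1/2·(g−p) = 1/2·(-8,-7) = (-4.0000,-3.5000)
o1: d²=197 > ρ²=40 → inactive
o2: d²=26 ≤ ρ²=40; F_rep = 20·(1,-5)/26² = (0.0296,-0.1479)
o3: d²=260 > ρ²=40 → inactive
o4: d²=41 > ρ²=40 → inactive
F = F_att + ΣF_rep = (-3.9704,-3.6479)
Δp = p'−p = (-0.3970,-0.3648); α = Δx/Fx = (-671/1690) / (-671/169) = 1/10
check: Δy/Fy = (-1233/3380) / (-1233/338) = 1/10 ✓

α = 1/10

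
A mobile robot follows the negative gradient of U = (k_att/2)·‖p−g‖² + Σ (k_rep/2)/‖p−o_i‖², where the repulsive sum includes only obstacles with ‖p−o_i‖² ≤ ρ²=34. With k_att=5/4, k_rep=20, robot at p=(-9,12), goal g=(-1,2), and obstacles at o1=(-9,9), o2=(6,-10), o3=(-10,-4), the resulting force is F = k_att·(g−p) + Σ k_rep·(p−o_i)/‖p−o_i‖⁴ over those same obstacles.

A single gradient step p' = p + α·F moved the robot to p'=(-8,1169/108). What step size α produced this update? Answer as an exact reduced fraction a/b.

F_att = 5/4·(g−p) = 5/4·(8,-10) = (10.0000,-12.5000)
o1: d²=9 ≤ ρ²=34; F_rep = 20·(0,3)/9² = (0.0000,0.7407)
o2: d²=709 > ρ²=34 → inactive
o3: d²=257 > ρ²=34 → inactive
F = F_att + ΣF_rep = (10.0000,-11.7593)
Δp = p'−p = (1.0000,-1.1759); α = Δx/Fx = (1) / (10) = 1/10
check: Δy/Fy = (-127/108) / (-635/54) = 1/10 ✓

α = 1/10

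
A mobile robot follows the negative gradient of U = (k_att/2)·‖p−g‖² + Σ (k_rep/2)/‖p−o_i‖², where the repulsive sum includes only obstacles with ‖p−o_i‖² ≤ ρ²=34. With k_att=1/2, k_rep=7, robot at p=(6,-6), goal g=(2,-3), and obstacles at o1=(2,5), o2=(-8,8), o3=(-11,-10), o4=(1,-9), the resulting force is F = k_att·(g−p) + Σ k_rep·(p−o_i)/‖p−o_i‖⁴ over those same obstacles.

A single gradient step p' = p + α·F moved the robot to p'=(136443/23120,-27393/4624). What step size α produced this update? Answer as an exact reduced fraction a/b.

F_att = 1/2·(g−p) = 1/2·(-4,3) = (-2.0000,1.5000)
o1: d²=137 > ρ²=34 → inactive
o2: d²=392 > ρ²=34 → inactive
o3: d²=305 > ρ²=34 → inactive
o4: d²=34 ≤ ρ²=34; F_rep = 7·(5,3)/34² = (0.0303,0.0182)
F = F_att + ΣF_rep = (-1.9697,1.5182)
Δp = p'−p = (-0.0985,0.0759); α = Δx/Fx = (-2277/23120) / (-2277/1156) = 1/20
check: Δy/Fy = (351/4624) / (1755/1156) = 1/20 ✓

α = 1/20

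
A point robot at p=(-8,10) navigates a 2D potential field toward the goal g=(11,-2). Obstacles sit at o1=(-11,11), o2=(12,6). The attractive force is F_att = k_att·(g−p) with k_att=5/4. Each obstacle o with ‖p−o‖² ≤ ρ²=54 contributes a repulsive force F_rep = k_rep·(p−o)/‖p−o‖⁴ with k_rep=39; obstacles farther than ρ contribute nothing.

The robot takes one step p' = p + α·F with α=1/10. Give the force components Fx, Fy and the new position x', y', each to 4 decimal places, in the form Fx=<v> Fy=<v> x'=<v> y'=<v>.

Fx=24.9200 Fy=-15.3900 x'=-5.5080 y'=8.4610

F_att = 5/4·(g−p) = 5/4·(19,-12) = (23.7500,-15.0000)
o1: d²=10 ≤ ρ²=54; F_rep = 39·(3,-1)/10² = (1.1700,-0.3900)
o2: d²=416 > ρ²=54 → inactive
F = F_att + ΣF_rep = (24.9200,-15.3900)
p' = p + 1/10·F = (-5.5080,8.4610)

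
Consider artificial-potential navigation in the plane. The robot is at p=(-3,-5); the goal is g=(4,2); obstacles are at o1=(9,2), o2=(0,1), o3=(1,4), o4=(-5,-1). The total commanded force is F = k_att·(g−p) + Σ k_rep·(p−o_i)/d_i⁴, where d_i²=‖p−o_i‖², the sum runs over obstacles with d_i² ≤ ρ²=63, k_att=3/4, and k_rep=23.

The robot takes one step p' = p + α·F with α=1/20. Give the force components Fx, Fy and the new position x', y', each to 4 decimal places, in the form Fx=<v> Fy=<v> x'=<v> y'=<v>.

F_att = 3/4·(g−p) = 3/4·(7,7) = (5.2500,5.2500)
o1: d²=193 > ρ²=63 → inactive
o2: d²=45 ≤ ρ²=63; F_rep = 23·(-3,-6)/45² = (-0.0341,-0.0681)
o3: d²=97 > ρ²=63 → inactive
o4: d²=20 ≤ ρ²=63; F_rep = 23·(2,-4)/20² = (0.1150,-0.2300)
F = F_att + ΣF_rep = (5.3309,4.9519)
p' = p + 1/20·F = (-2.7335,-4.7524)

Fx=5.3309 Fy=4.9519 x'=-2.7335 y'=-4.7524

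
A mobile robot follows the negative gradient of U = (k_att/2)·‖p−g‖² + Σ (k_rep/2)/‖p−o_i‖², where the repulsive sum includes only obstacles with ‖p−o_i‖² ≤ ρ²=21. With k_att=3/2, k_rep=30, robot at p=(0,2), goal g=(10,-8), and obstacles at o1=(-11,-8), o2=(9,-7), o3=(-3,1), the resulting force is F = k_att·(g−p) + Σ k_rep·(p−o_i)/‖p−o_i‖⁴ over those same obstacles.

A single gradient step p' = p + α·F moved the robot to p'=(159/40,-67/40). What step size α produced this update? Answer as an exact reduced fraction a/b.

α = 1/4

F_att = 3/2·(g−p) = 3/2·(10,-10) = (15.0000,-15.0000)
o1: d²=221 > ρ²=21 → inactive
o2: d²=162 > ρ²=21 → inactive
o3: d²=10 ≤ ρ²=21; F_rep = 30·(3,1)/10² = (0.9000,0.3000)
F = F_att + ΣF_rep = (15.9000,-14.7000)
Δp = p'−p = (3.9750,-3.6750); α = Δx/Fx = (159/40) / (159/10) = 1/4
check: Δy/Fy = (-147/40) / (-147/10) = 1/4 ✓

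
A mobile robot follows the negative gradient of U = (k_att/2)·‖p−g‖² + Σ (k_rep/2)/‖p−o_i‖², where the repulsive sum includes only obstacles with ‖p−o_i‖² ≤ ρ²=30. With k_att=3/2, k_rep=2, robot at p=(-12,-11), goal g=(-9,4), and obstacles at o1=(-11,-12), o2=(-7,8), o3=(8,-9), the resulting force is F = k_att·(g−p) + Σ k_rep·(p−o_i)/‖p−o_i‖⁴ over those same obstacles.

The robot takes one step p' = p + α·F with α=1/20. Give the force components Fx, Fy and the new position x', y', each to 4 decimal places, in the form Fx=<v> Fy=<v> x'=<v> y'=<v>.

F_att = 3/2·(g−p) = 3/2·(3,15) = (4.5000,22.5000)
o1: d²=2 ≤ ρ²=30; F_rep = 2·(-1,1)/2² = (-0.5000,0.5000)
o2: d²=386 > ρ²=30 → inactive
o3: d²=404 > ρ²=30 → inactive
F = F_att + ΣF_rep = (4.0000,23.0000)
p' = p + 1/20·F = (-11.8000,-9.8500)

Fx=4.0000 Fy=23.0000 x'=-11.8000 y'=-9.8500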